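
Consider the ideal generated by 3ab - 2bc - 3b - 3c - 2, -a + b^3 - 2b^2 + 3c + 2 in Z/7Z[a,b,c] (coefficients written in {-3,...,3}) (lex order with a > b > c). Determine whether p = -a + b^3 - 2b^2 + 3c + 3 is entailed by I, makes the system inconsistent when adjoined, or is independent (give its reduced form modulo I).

Adjoining -a + b^3 - 2b^2 + 3c + 3 makes the ideal the whole ring: the system is inconsistent.

First compute the reduced Gröbner basis of I by Buchberger's algorithm.
f_1 = 3ab - 2bc - 3b - 3c - 2, LT = ab.
f_2 = -a + b^3 - 2b^2 + 3c + 2, LT = a.

S(f_1,f_2): lcm = ab. S = b^4 - 2b^3 + b - c - 3.
  leading term b^4: no divisor's leading term divides it; move b^4 to the remainder.
  leading term b^3: no divisor's leading term divides it; move -2b^3 to the remainder.
  leading term b: no divisor's leading term divides it; move b to the remainder.
  leading term c: no divisor's leading term divides it; move -c to the remainder.
  leading term 1: no divisor's leading term divides it; move -3 to the remainder.
  remainder b^4 - 2b^3 + b - c - 3 ≠ 0; add h_3 = b^4 - 2b^3 + b - c - 3 to the basis.

S(f_1,h_3): lcm = ab^4. S = 2ab^3 - ab + ac + 3a - 3b^4c - b^4 - b^3c - 3b^3.
  leading term ab^3: subtract (3b^2)·f_1 from 2ab^3 - ab + ac + 3a - 3b^4c - b^4 - b^3c - 3b^3 → -ab + ac + 3a - 3b^4c - b^4 - 2b^3c - b^3 + 2b^2c - b^2
  leading term ab: subtract (2)·f_1 from -ab + ac + 3a - 3b^4c - b^4 - 2b^3c - b^3 + 2b^2c - b^2 → ac + 3a - 3b^4c - b^4 - 2b^3c - b^3 + 2b^2c - b^2 - 3bc - b - c - 3
  leading term ac: subtract (-c)·f_2 from ac + 3a - 3b^4c - b^4 - 2b^3c - b^3 + 2b^2c - b^2 - 3bc - b - c - 3 → 3a - 3b^4c - b^4 - b^3c - b^3 - b^2 - 3bc - b + 3c^2 + c - 3
  leading term a: subtract (-3)·f_2 from 3a - 3b^4c - b^4 - b^3c - b^3 - b^2 - 3bc - b + 3c^2 + c - 3 → -3b^4c - b^4 - b^3c + 2b^3 - 3bc - b + 3c^2 + 3c + 3
  leading term b^4c: subtract (-3c)·h_3 from -3b^4c - b^4 - b^3c + 2b^3 - 3bc - b + 3c^2 + 3c + 3 → -b^4 + 2b^3 - b + c + 3
  leading term b^4: subtract (-1)·h_3 from -b^4 + 2b^3 - b + c + 3 → 0
  remainder 0.

S(f_2,h_3): leading monomials are coprime, so the S-polynomial reduces to 0 (Buchberger's first criterion).
Every S-polynomial of the final basis reduces to 0, so we have a Gröbner basis.
Inter-reduce: drop elements whose leading term is divisible by another's, tail-reduce, and make monic.
Reduced Gröbner basis: {a - b^3 + 2b^2 - 3c - 2, b^4 - 2b^3 + b - c - 3}.
Label its elements g_1 = a - b^3 + 2b^2 - 3c - 2, g_2 = b^4 - 2b^3 + b - c - 3.

Reduce p = -a + b^3 - 2b^2 + 3c + 3 modulo G:
  leading term a: subtract (-1)·g_1 from -a + b^3 - 2b^2 + 3c + 3 → 1
  leading term 1: no divisor's leading term divides it; move 1 to the remainder.
  normal form = 1.
The normal form is nonzero, so p ∉ I. Since p minus its normal form lies in I, I + (p) = I + (r) where r = 1; decide whether this ideal is the whole ring.
Here r = 1 is a nonzero constant, hence a unit: 1 ∈ I + (p), the Gröbner basis of I + (p) is {1}, and the enlarged system has no common solution — adjoining p is inconsistent.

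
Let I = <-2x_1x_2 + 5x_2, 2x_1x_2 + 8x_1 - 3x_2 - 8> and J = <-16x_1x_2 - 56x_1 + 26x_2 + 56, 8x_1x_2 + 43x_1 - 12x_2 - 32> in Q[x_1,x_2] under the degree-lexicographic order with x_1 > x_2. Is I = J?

No, the ideals differ.

For a fixed monomial order, each ideal has a unique reduced Gröbner basis; comparing bases decides equality.
Buchberger on the first generating set:
f_1 = -2x_1x_2 + 5x_2, LT = x_1x_2.
f_2 = 2x_1x_2 + 8x_1 - 3x_2 - 8, LT = x_1x_2.

S(f_1,f_2): lcm = x_1x_2. S = -4x_1 - x_2 + 4.
  reduce S modulo (f_1, f_2):
  remainder -4x_1 - x_2 + 4 ≠ 0; add g_3 = -4x_1 - x_2 + 4 to the basis.

S(f_1,g_3): lcm = x_1x_2. S = -1/4x_2^2 - 3/2x_2.
  reduce S modulo (f_1, f_2, g_3):
  remainder -1/4x_2^2 - 3/2x_2 ≠ 0; add g_4 = -1/4x_2^2 - 3/2x_2 to the basis.

The other S-polynomials (S(f_2,g_3), S(f_1,g_4), S(f_2,g_4), S(g_3,g_4)) all reduce to 0 modulo the current basis, so we have a Gröbner basis.
Inter-reduce: drop elements whose leading term is divisible by another's, tail-reduce, and make monic.
Reduced Gröbner basis: {x_2^2 + 6x_2, x_1 + 1/4x_2 - 1}.

Buchberger on the second generating set:
h_1 = -16x_1x_2 - 56x_1 + 26x_2 + 56, LT = x_1x_2.
h_2 = 8x_1x_2 + 43x_1 - 12x_2 - 32, LT = x_1x_2.

S(h_1,h_2): lcm = x_1x_2. S = -15/8x_1 - 1/8x_2 + 1/2.
  reduce S modulo (h_1, h_2):
  remainder -15/8x_1 - 1/8x_2 + 1/2 ≠ 0; add k_3 = -15/8x_1 - 1/8x_2 + 1/2 to the basis.

S(h_1,k_3): lcm = x_1x_2. S = -1/15x_2^2 + 7/2x_1 - 163/120x_2 - 7/2.
  reduce S modulo (h_1, h_2, k_3):
  remainder -1/15x_2^2 - 191/120x_2 - 77/30 ≠ 0; add k_4 = -1/15x_2^2 - 191/120x_2 - 77/30 to the basis.

The other S-polynomials (S(h_2,k_3), S(h_1,k_4), S(h_2,k_4), S(k_3,k_4)) all reduce to 0 modulo the current basis, so we have a Gröbner basis.
Inter-reduce: drop elements whose leading term is divisible by another's, tail-reduce, and make monic.
Reduced Gröbner basis: {x_2^2 + 191/8x_2 + 77/2, x_1 + 1/15x_2 - 4/15}.

Since the reduced bases disagree, the two ideals are not the same.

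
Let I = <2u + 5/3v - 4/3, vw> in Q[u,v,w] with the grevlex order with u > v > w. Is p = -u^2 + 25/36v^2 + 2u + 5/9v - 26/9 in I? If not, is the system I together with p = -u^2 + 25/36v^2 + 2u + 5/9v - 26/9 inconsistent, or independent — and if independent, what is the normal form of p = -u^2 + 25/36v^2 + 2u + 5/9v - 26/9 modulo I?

Adjoining -u^2 + 25/36v^2 + 2u + 5/9v - 26/9 makes the ideal the whole ring: the system is inconsistent.

First compute the reduced Gröbner basis of I by Buchberger's algorithm.
f_1 = 2u + 5/3v - 4/3, LT = u.
f_2 = vw, LT = vw.

S(f_1,f_2): leading monomials are coprime, so the S-polynomial reduces to 0 (Buchberger's first criterion).
Every S-polynomial of the final basis reduces to 0, so we have a Gröbner basis.
Inter-reduce: drop elements whose leading term is divisible by another's, tail-reduce, and make monic.
Reduced Gröbner basis: {vw, u + 5/6v - 2/3}.
Label its elements g_1 = vw, g_2 = u + 5/6v - 2/3.

Reduce p = -u^2 + 25/36v^2 + 2u + 5/9v - 26/9 modulo G:
  leading term u^2: subtract (-u)·g_2 from -u^2 + 25/36v^2 + 2u + 5/9v - 26/9 → 5/6uv + 25/36v^2 + 4/3u + 5/9v - 26/9
  leading term uv: subtract (5/6v)·g_2 from 5/6uv + 25/36v^2 + 4/3u + 5/9v - 26/9 → 4/3u + 10/9v - 26/9
  leading term u: subtract (4/3)·g_2 from 4/3u + 10/9v - 26/9 → -2
  leading term 1: no divisor's leading term divides it; move -2 to the remainder.
  normal form = -2.
The normal form is nonzero, so p ∉ I. Since p minus its normal form lies in I, I + (p) = I + (r) where r = -2; decide whether this ideal is the whole ring.
Here r = -2 is a nonzero constant, hence a unit: 1 ∈ I + (p), the Gröbner basis of I + (p) is {1}, and the enlarged system has no common solution — adjoining p is inconsistent.

Ideal membership is decidable via reduction modulo a Gröbner basis.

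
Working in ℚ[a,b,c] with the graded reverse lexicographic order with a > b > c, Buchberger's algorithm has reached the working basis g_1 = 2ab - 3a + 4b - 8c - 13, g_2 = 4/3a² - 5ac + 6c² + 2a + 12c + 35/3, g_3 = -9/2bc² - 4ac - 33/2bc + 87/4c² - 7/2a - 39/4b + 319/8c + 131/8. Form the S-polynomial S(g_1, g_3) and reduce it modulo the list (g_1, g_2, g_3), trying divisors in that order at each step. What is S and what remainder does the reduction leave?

lcm(LM(g_1), LM(g_3)) = abc².
S = (lcm/LT(g_1))·g_1 − (lcm/LT(g_3))·g_3 = -8/9a²c - 11/3abc + 10/3ac² + 2bc² - 4c³ - 7/9a² - 13/6ab + 319/36ac - 13/2c² + 131/36a.
Reduce S modulo (g_1, g_2, g_3) in that order:
  leading term a²c: subtract (-⅔c)·g_2 from -8/9a²c - 11/3abc + 10/3ac² + 2bc² - 4c³ - 7/9a² - 13/6ab + 319/36ac - 13/2c² + 131/36a → -11/3abc + 2bc² - 7/9a² - 13/6ab + 367/36ac + 3/2c² + 131/36a + 70/9c
  leading term abc: subtract (-11/6c)·g_1 from -11/3abc + 2bc² - 7/9a² - 13/6ab + 367/36ac + 3/2c² + 131/36a + 70/9c → 2bc² - 7/9a² - 13/6ab + 169/36ac + 22/3bc - 79/6c² + 131/36a - 289/18c
  leading term bc²: subtract (-4/9)·g_3 from 2bc² - 7/9a² - 13/6ab + 169/36ac + 22/3bc - 79/6c² + 131/36a - 289/18c → -7/9a² - 13/6ab + 35/12ac - 7/2c² + 25/12a - 13/3b + 5/3c + 131/18
  leading term a²: subtract (-7/12)·g_2 from -7/9a² - 13/6ab + 35/12ac - 7/2c² + 25/12a - 13/3b + 5/3c + 131/18 → -13/6ab + 13/4a - 13/3b + 26/3c + 169/12
  leading term ab: subtract (-13/12)·g_1 from -13/6ab + 13/4a - 13/3b + 26/3c + 169/12 → 0
The remainder is 0, so this S-polynomial contributes no new basis element.

S(g_1, g_3) = -8/9a²c - 11/3abc + 10/3ac² + 2bc² - 4c³ - 7/9a² - 13/6ab + 319/36ac - 13/2c² + 131/36a; remainder on division = 0.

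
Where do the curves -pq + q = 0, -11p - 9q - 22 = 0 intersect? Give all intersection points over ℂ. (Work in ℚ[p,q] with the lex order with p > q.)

Compute a lex Gröbner basis by Buchberger's algorithm.
f_1 = -pq + q, LT = pq.
f_2 = -11p - 9q - 22, LT = p.

S(f_1,f_2): lcm = pq. S = -9/11q² - 3q.
  leading term q²: no divisor's leading term divides it; move -9/11q² to the remainder.
  leading term q: no divisor's leading term divides it; move -3q to the remainder.
  remainder -9/11q² - 3q ≠ 0; add h_3 = -9/11q² - 3q to the basis.

The other S-polynomials (S(f_1,h_3), S(f_2,h_3)) all reduce to 0 modulo the current basis, so we have a Gröbner basis.
Inter-reduce: drop elements whose leading term is divisible by another's, tail-reduce, and make monic.
Reduced Gröbner basis: {p + 9/11q + 2, q² + 11/3q}.

The lex basis is triangular: the last element involves only q. Solving q² + 11/3q = 0 gives q ∈ {-11/3, 0}; substituting each value into the earlier elements determines the remaining variables.
  q = -11/3: the earlier basis element becomes p - 1 = 0, giving p = 1 — point (1, -11/3).
  q = 0: the earlier basis element becomes p + 2 = 0, giving p = -2 — point (-2, 0).

{(1, -11/3), (-2, 0)}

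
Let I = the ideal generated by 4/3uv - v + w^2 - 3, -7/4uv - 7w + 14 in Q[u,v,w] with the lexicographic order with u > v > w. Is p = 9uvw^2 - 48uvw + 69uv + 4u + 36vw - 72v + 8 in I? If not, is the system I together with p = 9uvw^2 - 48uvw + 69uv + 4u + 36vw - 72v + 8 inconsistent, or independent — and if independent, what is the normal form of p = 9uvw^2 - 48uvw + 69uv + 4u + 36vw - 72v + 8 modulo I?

First compute the reduced Gröbner basis of I by Buchberger's algorithm.
f_1 = 4/3uv - v + w^2 - 3, LT = uv.
f_2 = -7/4uv - 7w + 14, LT = uv.

S(f_1,f_2): lcm = uv. S = -3/4v + 3/4w^2 - 4w + 23/4.
  leading term v: no divisor's leading term divides it; move -3/4v to the remainder.
  leading term w^2: no divisor's leading term divides it; move 3/4w^2 to the remainder.
  leading term w: no divisor's leading term divides it; move -4w to the remainder.
  leading term 1: no divisor's leading term divides it; move 23/4 to the remainder.
  remainder -3/4v + 3/4w^2 - 4w + 23/4 ≠ 0; add h_3 = -3/4v + 3/4w^2 - 4w + 23/4 to the basis.

S(f_1,h_3): lcm = uv. S = uw^2 - 16/3uw + 23/3u - 3/4v + 3/4w^2 - 9/4.
  leading term uw^2: no divisor's leading term divides it; move uw^2 to the remainder.
  leading term uw: no divisor's leading term divides it; move -16/3uw to the remainder.
  leading term u: no divisor's leading term divides it; move 23/3u to the remainder.
  leading term v: subtract (1)·h_3 from -3/4v + 3/4w^2 - 9/4 → 4w - 8
  leading term w: no divisor's leading term divides it; move 4w to the remainder.
  leading term 1: no divisor's leading term divides it; move -8 to the remainder.
  remainder uw^2 - 16/3uw + 23/3u + 4w - 8 ≠ 0; add h_4 = uw^2 - 16/3uw + 23/3u + 4w - 8 to the basis.

S(f_2,h_3): lcm = uv. S = uw^2 - 16/3uw + 23/3u + 4w - 8.
  leading term uw^2: subtract (1)·h_4 from uw^2 - 16/3uw + 23/3u + 4w - 8 → 0
  remainder 0.

S(f_1,h_4): lcm = uvw^2. S = 16/3uvw - 23/3uv - 3/4vw^2 - 4vw + 8v + 3/4w^4 - 9/4w^2.
  leading term uvw: subtract (4w)·f_1 from 16/3uvw - 23/3uv - 3/4vw^2 - 4vw + 8v + 3/4w^4 - 9/4w^2 → -23/3uv - 3/4vw^2 + 8v + 3/4w^4 - 4w^3 - 9/4w^2 + 12w
  leading term uv: subtract (-23/4)·f_1 from -23/3uv - 3/4vw^2 + 8v + 3/4w^4 - 4w^3 - 9/4w^2 + 12w → -3/4vw^2 + 9/4v + 3/4w^4 - 4w^3 + 7/2w^2 + 12w - 69/4
  leading term vw^2: subtract (w^2)·h_3 from -3/4vw^2 + 9/4v + 3/4w^4 - 4w^3 + 7/2w^2 + 12w - 69/4 → 9/4v - 9/4w^2 + 12w - 69/4
  leading term v: subtract (-3)·h_3 from 9/4v - 9/4w^2 + 12w - 69/4 → 0
  remainder 0.

S(f_2,h_4): lcm = uvw^2. S = 16/3uvw - 23/3uv - 4vw + 8v + 4w^3 - 8w^2.
  leading term uvw: subtract (4w)·f_1 from 16/3uvw - 23/3uv - 4vw + 8v + 4w^3 - 8w^2 → -23/3uv + 8v - 8w^2 + 12w
  leading term uv: subtract (-23/4)·f_1 from -23/3uv + 8v - 8w^2 + 12w → 9/4v - 9/4w^2 + 12w - 69/4
  leading term v: subtract (-3)·h_3 from 9/4v - 9/4w^2 + 12w - 69/4 → 0
  remainder 0.

S(h_3,h_4): leading monomials are coprime, so the S-polynomial reduces to 0 (Buchberger's first criterion).
Every S-polynomial of the final basis reduces to 0, so we have a Gröbner basis.
Inter-reduce: drop elements whose leading term is divisible by another's, tail-reduce, and make monic.
Reduced Gröbner basis: {uw^2 - 16/3uw + 23/3u + 4w - 8, v - w^2 + 16/3w - 23/3}.
Label its elements g_1 = uw^2 - 16/3uw + 23/3u + 4w - 8, g_2 = v - w^2 + 16/3w - 23/3.

Reduce p = 9uvw^2 - 48uvw + 69uv + 4u + 36vw - 72v + 8 modulo G:
  leading term uvw^2: subtract (9v)·g_1 from 9uvw^2 - 48uvw + 69uv + 4u + 36vw - 72v + 8 → 4u + 8
  leading term u: no divisor's leading term divides it; move 4u to the remainder.
  leading term 1: no divisor's leading term divides it; move 8 to the remainder.
  normal form = 4u + 8.
The normal form is nonzero, so p ∉ I. Since p minus its normal form lies in I, I + (p) = I + (r) where r = 4u + 8; decide whether this ideal is the whole ring.
Run Buchberger on G together with r (pairs among the g_i already reduce to 0 since G is a Gröbner basis):
g_1 = uw^2 - 16/3uw + 23/3u + 4w - 8, LT = uw^2.
g_2 = v - w^2 + 16/3w - 23/3, LT = v.
r = 4u + 8, LT = u.

S(g_1,g_2): leading monomials are coprime, so the S-polynomial reduces to 0 (Buchberger's first criterion).
S(g_1,r): lcm = uw^2. S = -16/3uw + 23/3u - 2w^2 + 4w - 8.
  leading term uw: subtract (-4/3w)·r from -16/3uw + 23/3u - 2w^2 + 4w - 8 → 23/3u - 2w^2 + 44/3w - 8
  leading term u: subtract (23/12)·r from 23/3u - 2w^2 + 44/3w - 8 → -2w^2 + 44/3w - 70/3
  leading term w^2: no divisor's leading term divides it; move -2w^2 to the remainder.
  leading term w: no divisor's leading term divides it; move 44/3w to the remainder.
  leading term 1: no divisor's leading term divides it; move -70/3 to the remainder.
  remainder -2w^2 + 44/3w - 70/3 ≠ 0; add m_4 = -2w^2 + 44/3w - 70/3 to the basis.

S(g_2,r): leading monomials are coprime, so the S-polynomial reduces to 0 (Buchberger's first criterion).
S(g_1,m_4): lcm = uw^2. S = 2uw - 4u + 4w - 8.
  leading term uw: subtract (1/2w)·r from 2uw - 4u + 4w - 8 → -4u - 8
  leading term u: subtract (-1)·r from -4u - 8 → 0
  remainder 0.

S(g_2,m_4): leading monomials are coprime, so the S-polynomial reduces to 0 (Buchberger's first criterion).
S(r,m_4): leading monomials are coprime, so the S-polynomial reduces to 0 (Buchberger's first criterion).
Every S-polynomial of the final basis reduces to 0, so we have a Gröbner basis.
Inter-reduce: drop elements whose leading term is divisible by another's, tail-reduce, and make monic.
Reduced Gröbner basis: {u + 2, v - 2w + 4, w^2 - 22/3w + 35/3}.
The reduced Gröbner basis of I + (p) is {u + 2, v - 2w + 4, w^2 - 22/3w + 35/3} ≠ {1}, a proper ideal, so the enlarged system stays consistent: p is independent of I, with normal form 4u + 8.

9uvw^2 - 48uvw + 69uv + 4u + 36vw - 72v + 8 is independent of I; its normal form modulo I is 4u + 8.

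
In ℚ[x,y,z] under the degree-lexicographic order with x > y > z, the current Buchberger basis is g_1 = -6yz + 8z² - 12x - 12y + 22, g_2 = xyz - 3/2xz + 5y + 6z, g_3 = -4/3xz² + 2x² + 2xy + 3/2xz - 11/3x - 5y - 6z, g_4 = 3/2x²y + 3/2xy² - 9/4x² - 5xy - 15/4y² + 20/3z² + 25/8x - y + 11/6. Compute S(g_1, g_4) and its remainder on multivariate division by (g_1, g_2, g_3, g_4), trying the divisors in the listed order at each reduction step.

S(g_1, g_4) = -4/3x²z² - xy²z + 2x³ + 2x²y + 3/2x²z + 10/3xyz + 5/2y²z - 40/9z³ - 11/3x² - 25/12xz + ⅔yz - 11/9z; remainder on division = 0.

lcm(LM(g_1), LM(g_4)) = x²yz.
S = (lcm/LT(g_1))·g_1 − (lcm/LT(g_4))·g_4 = -4/3x²z² - xy²z + 2x³ + 2x²y + 3/2x²z + 10/3xyz + 5/2y²z - 40/9z³ - 11/3x² - 25/12xz + ⅔yz - 11/9z.
Reduce S modulo (g_1, g_2, g_3, g_4) in that order:
  leading term x²z²: subtract (x)·g_3 from -4/3x²z² - xy²z + 2x³ + 2x²y + 3/2x²z + 10/3xyz + 5/2y²z - 40/9z³ - 11/3x² - 25/12xz + ⅔yz - 11/9z → -xy²z + 10/3xyz + 5/2y²z - 40/9z³ + 5xy + 47/12xz + ⅔yz - 11/9z
  leading term xy²z: subtract (⅙xy)·g_1 from -xy²z + 10/3xyz + 5/2y²z - 40/9z³ + 5xy + 47/12xz + ⅔yz - 11/9z → -4/3xyz² + 2x²y + 2xy² + 10/3xyz + 5/2y²z - 40/9z³ + 4/3xy + 47/12xz + ⅔yz - 11/9z
  leading term xyz²: subtract (2/9xz)·g_1 from -4/3xyz² + 2x²y + 2xy² + 10/3xyz + 5/2y²z - 40/9z³ + 4/3xy + 47/12xz + ⅔yz - 11/9z → -16/9xz³ + 2x²y + 8/3x²z + 2xy² + 6xyz + 5/2y²z - 40/9z³ + 4/3xy - 35/36xz + ⅔yz - 11/9z
  leading term xz³: subtract (4/3z)·g_3 from -16/9xz³ + 2x²y + 8/3x²z + 2xy² + 6xyz + 5/2y²z - 40/9z³ + 4/3xy - 35/36xz + ⅔yz - 11/9z → 2x²y + 2xy² + 10/3xyz - 2xz² + 5/2y²z - 40/9z³ + 4/3xy + 47/12xz + 22/3yz + 8z² - 11/9z
  leading term x²y: subtract (4/3)·g_4 from 2x²y + 2xy² + 10/3xyz - 2xz² + 5/2y²z - 40/9z³ + 4/3xy + 47/12xz + 22/3yz + 8z² - 11/9z → 10/3xyz - 2xz² + 5/2y²z - 40/9z³ + 3x² + 8xy + 47/12xz + 5y² + 22/3yz - 8/9z² - 25/6x + 4/3y - 11/9z - 22/9
  leading term xyz: subtract (-5/9x)·g_1 from 10/3xyz - 2xz² + 5/2y²z - 40/9z³ + 3x² + 8xy + 47/12xz + 5y² + 22/3yz - 8/9z² - 25/6x + 4/3y - 11/9z - 22/9 → 22/9xz² + 5/2y²z - 40/9z³ - 11/3x² + 4/3xy + 47/12xz + 5y² + 22/3yz - 8/9z² + 145/18x + 4/3y - 11/9z - 22/9
  leading term xz²: subtract (-11/6)·g_3 from 22/9xz² + 5/2y²z - 40/9z³ - 11/3x² + 4/3xy + 47/12xz + 5y² + 22/3yz - 8/9z² + 145/18x + 4/3y - 11/9z - 22/9 → 5/2y²z - 40/9z³ + 5xy + 20/3xz + 5y² + 22/3yz - 8/9z² + 4/3x - 47/6y - 110/9z - 22/9
  leading term y²z: subtract (-5/12y)·g_1 from 5/2y²z - 40/9z³ + 5xy + 20/3xz + 5y² + 22/3yz - 8/9z² + 4/3x - 47/6y - 110/9z - 22/9 → 10/3yz² - 40/9z³ + 20/3xz + 22/3yz - 8/9z² + 4/3x + 4/3y - 110/9z - 22/9
  leading term yz²: subtract (-5/9z)·g_1 from 10/3yz² - 40/9z³ + 20/3xz + 22/3yz - 8/9z² + 4/3x + 4/3y - 110/9z - 22/9 → ⅔yz - 8/9z² + 4/3x + 4/3y - 22/9
  leading term yz: subtract (-1/9)·g_1 from ⅔yz - 8/9z² + 4/3x + 4/3y - 22/9 → 0
The remainder is 0, so this S-polynomial contributes no new basis element.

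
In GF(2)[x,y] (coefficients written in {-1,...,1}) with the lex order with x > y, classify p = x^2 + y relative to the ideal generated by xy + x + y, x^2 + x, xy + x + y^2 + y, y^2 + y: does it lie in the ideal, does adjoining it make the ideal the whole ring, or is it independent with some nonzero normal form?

First compute the reduced Gröbner basis of I by Buchberger's algorithm.
f_1 = xy + x + y, LT = xy.
f_2 = x^2 + x, LT = x^2.
f_3 = xy + x + y^2 + y, LT = xy.
f_4 = y^2 + y, LT = y^2.

S(f_1,f_2): lcm = x^2y. S = x^2.
  reduce S modulo (f_1, f_2, f_3, f_4):
  remainder x ≠ 0; add h_5 = x to the basis.

S(f_1,f_3): lcm = xy. S = y^2.
  reduce S modulo (f_1, f_2, f_3, f_4, h_5):
  remainder y ≠ 0; add h_6 = y to the basis.

The other S-polynomials (S(f_1,f_4), S(f_2,f_3), S(f_2,f_4), S(f_3,f_4), S(f_1,h_5), S(f_2,h_5), S(f_3,h_5), S(f_4,h_5), S(f_1,h_6), S(f_2,h_6), S(f_3,h_6), S(f_4,h_6), S(h_5,h_6)) all reduce to 0 modulo the current basis, so we have a Gröbner basis.
Inter-reduce: drop elements whose leading term is divisible by another's, tail-reduce, and make monic.
Reduced Gröbner basis: {x, y}.
Label its elements g_1 = x, g_2 = y.

Reduce p = x^2 + y modulo G:
  leading term x^2: subtract (x)·g_1 from x^2 + y → y
  leading term y: subtract (1)·g_2 from y → 0
  normal form = 0.
Since the normal form is 0, p ∈ I.

Ideal membership is decidable via reduction modulo a Gröbner basis.

x^2 + y lies in I (it reduces to 0).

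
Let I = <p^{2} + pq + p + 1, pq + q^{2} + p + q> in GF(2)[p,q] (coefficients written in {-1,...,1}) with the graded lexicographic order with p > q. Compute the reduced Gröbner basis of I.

G = {p^{2} + q, pq + p + q + 1, q^{2} + 1}

f_1 = p^{2} + pq + p + 1, LT = p^{2}.
f_2 = pq + q^{2} + p + q, LT = pq.

S(f_1,f_2): lcm = p^{2}q. S = p^{2} + q.
  reduce S modulo (f_1, f_2):
  remainder q^{2} + 1 ≠ 0; add g_3 = q^{2} + 1 to the basis.

The other S-polynomials (S(f_1,g_3), S(f_2,g_3)) all reduce to 0 modulo the current basis, so we have a Gröbner basis.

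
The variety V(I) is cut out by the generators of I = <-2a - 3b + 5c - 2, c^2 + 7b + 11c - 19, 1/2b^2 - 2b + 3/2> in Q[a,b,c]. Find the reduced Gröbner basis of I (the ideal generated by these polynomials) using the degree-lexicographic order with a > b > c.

This is the nonlinear analogue of row-reducing a linear system.

f_1 = -2a - 3b + 5c - 2, LT = a.
f_2 = c^2 + 7b + 11c - 19, LT = c^2.
f_3 = 1/2b^2 - 2b + 3/2, LT = b^2.

The S-polynomials (S(f_1,f_2), S(f_1,f_3), S(f_2,f_3)) all reduce to 0 modulo the current basis, so we have a Gröbner basis.

G = {b^2 - 4b + 3, c^2 + 7b + 11c - 19, a + 3/2b - 5/2c + 1}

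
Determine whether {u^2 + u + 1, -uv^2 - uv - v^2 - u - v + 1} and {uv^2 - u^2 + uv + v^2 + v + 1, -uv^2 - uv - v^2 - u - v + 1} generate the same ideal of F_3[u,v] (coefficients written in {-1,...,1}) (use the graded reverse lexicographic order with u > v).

Yes, the ideals are equal.

Since reduced Gröbner bases are canonical representatives of ideals under a given ordering, it suffices to compute and compare them.
Buchberger on the first generating set:
f_1 = u^2 + u + 1, LT = u^2.
f_2 = -uv^2 - uv - v^2 - u - v + 1, LT = uv^2.

S(f_1,f_2): lcm = u^2v^2. S = -u^2v - u^2 - uv + v^2 + u.
  leading term u^2v: subtract (-v)·f_1 from -u^2v - u^2 - uv + v^2 + u → -u^2 + v^2 + u + v
  leading term u^2: subtract (-1)·f_1 from -u^2 + v^2 + u + v → v^2 - u + v + 1
  leading term v^2: no divisor's leading term divides it; move v^2 to the remainder.
  leading term u: no divisor's leading term divides it; move -u to the remainder.
  leading term v: no divisor's leading term divides it; move v to the remainder.
  leading term 1: no divisor's leading term divides it; move 1 to the remainder.
  remainder v^2 - u + v + 1 ≠ 0; add g_3 = v^2 - u + v + 1 to the basis.

The other S-polynomials (S(f_1,g_3), S(f_2,g_3)) all reduce to 0 modulo the current basis, so we have a Gröbner basis.
Inter-reduce: drop elements whose leading term is divisible by another's, tail-reduce, and make monic.
Reduced Gröbner basis: {u^2 + u + 1, v^2 - u + v + 1}.

Buchberger on the second generating set:
h_1 = uv^2 - u^2 + uv + v^2 + v + 1, LT = uv^2.
h_2 = -uv^2 - uv - v^2 - u - v + 1, LT = uv^2.

S(h_1,h_2): lcm = uv^2. S = -u^2 - u - 1.
  leading term u^2: no divisor's leading term divides it; move -u^2 to the remainder.
  leading term u: no divisor's leading term divides it; move -u to the remainder.
  leading term 1: no divisor's leading term divides it; move -1 to the remainder.
  remainder -u^2 - u - 1 ≠ 0; add k_3 = -u^2 - u - 1 to the basis.

S(h_1,k_3): lcm = u^2v^2. S = -u^3 + u^2v + uv - v^2 + u.
  leading term u^3: subtract (u)·k_3 from -u^3 + u^2v + uv - v^2 + u → u^2v + u^2 + uv - v^2 - u
  leading term u^2v: subtract (-v)·k_3 from u^2v + u^2 + uv - v^2 - u → u^2 - v^2 - u - v
  leading term u^2: subtract (-1)·k_3 from u^2 - v^2 - u - v → -v^2 + u - v - 1
  leading term v^2: no divisor's leading term divides it; move -v^2 to the remainder.
  leading term u: no divisor's leading term divides it; move u to the remainder.
  leading term v: no divisor's leading term divides it; move -v to the remainder.
  leading term 1: no divisor's leading term divides it; move -1 to the remainder.
  remainder -v^2 + u - v - 1 ≠ 0; add k_4 = -v^2 + u - v - 1 to the basis.

The other S-polynomials (S(h_2,k_3), S(h_1,k_4), S(h_2,k_4), S(k_3,k_4)) all reduce to 0 modulo the current basis, so we have a Gröbner basis.
Inter-reduce: drop elements whose leading term is divisible by another's, tail-reduce, and make monic.
Reduced Gröbner basis: {u^2 + u + 1, v^2 - u + v + 1}.

Same reduced basis, so the two generating sets span the same ideal.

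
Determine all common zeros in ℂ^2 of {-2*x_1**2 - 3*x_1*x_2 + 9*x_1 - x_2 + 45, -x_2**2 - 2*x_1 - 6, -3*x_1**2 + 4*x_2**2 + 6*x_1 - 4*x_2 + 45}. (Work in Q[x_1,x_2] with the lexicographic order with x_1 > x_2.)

{(-3, 0)}

Compute a lex Gröbner basis by Buchberger's algorithm.
f_1 = -2*x_1**2 - 3*x_1*x_2 + 9*x_1 - x_2 + 45, LT = x_1**2.
f_2 = -2*x_1 - x_2**2 - 6, LT = x_1.
f_3 = -3*x_1**2 + 6*x_1 + 4*x_2**2 - 4*x_2 + 45, LT = x_1**2.

S(f_1,f_2): lcm = x_1**2. S = -1/2*x_1*x_2**2 + 3/2*x_1*x_2 - 15/2*x_1 + 1/2*x_2 - 45/2.
  reduce S modulo (f_1, f_2, f_3):
  remainder 1/4*x_2**4 - 3/4*x_2**3 + 21/4*x_2**2 - 4*x_2 ≠ 0; add h_4 = 1/4*x_2**4 - 3/4*x_2**3 + 21/4*x_2**2 - 4*x_2 to the basis.

S(f_1,f_3): lcm = x_1**2. S = 3/2*x_1*x_2 - 5/2*x_1 + 4/3*x_2**2 - 5/6*x_2 - 15/2.
  reduce S modulo (f_1, f_2, f_3, h_4):
  remainder -3/4*x_2**3 + 31/12*x_2**2 - 16/3*x_2 ≠ 0; add h_5 = -3/4*x_2**3 + 31/12*x_2**2 - 16/3*x_2 to the basis.

S(h_4,h_5): lcm = x_2**4. S = 4/9*x_2**3 + 125/9*x_2**2 - 16*x_2.
  reduce S modulo (f_1, f_2, f_3, h_4, h_5):
  remainder 1249/81*x_2**2 - 1552/81*x_2 ≠ 0; add h_6 = 1249/81*x_2**2 - 1552/81*x_2 to the basis.

S(h_4,h_6): lcm = x_2**4. S = -2195/1249*x_2**3 + 21*x_2**2 - 16*x_2.
  reduce S modulo (f_1, f_2, f_3, h_4, h_5, h_6):
  remainder 23508912/1560001*x_2 ≠ 0; add h_7 = 23508912/1560001*x_2 to the basis.

The other S-polynomials (S(f_2,f_3), S(f_1,h_4), S(f_2,h_4), S(f_3,h_4), S(f_1,h_5), S(f_2,h_5), S(f_3,h_5), S(f_1,h_6), S(f_2,h_6), S(f_3,h_6), S(h_5,h_6), S(f_1,h_7), S(f_2,h_7), S(f_3,h_7), S(h_4,h_7), S(h_5,h_7), S(h_6,h_7)) all reduce to 0 modulo the current basis, so we have a Gröbner basis.
Inter-reduce: drop elements whose leading term is divisible by another's, tail-reduce, and make monic.
Reduced Gröbner basis: {x_1 + 3, x_2}.

Elimination: the polynomial x_2 lies in the elimination ideal for x_2, so x_2 ∈ {0}. For each such x_2, the remaining basis elements (now univariate) give the rest of the solution.
  x_2 = 0: the earlier basis element becomes x_1 + 3 = 0, giving x_1 = -3 — point (-3, 0).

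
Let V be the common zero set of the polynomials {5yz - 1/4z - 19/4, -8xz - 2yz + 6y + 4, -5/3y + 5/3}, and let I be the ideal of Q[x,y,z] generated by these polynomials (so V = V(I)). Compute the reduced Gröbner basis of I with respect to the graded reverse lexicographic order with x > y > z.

f_1 = 5yz - 1/4z - 19/4, LT = yz.
f_2 = -8xz - 2yz + 6y + 4, LT = xz.
f_3 = -5/3y + 5/3, LT = y.

S(f_1,f_2): lcm = xyz. S = -1/4y^2z + 3/4y^2 - 1/20xz - 19/20x + 1/2y.
  reduce S modulo (f_1, f_2, f_3):
  remainder -19/20x + 19/20 ≠ 0; add g_4 = -19/20x + 19/20 to the basis.

S(f_1,f_3): lcm = yz. S = 19/20z - 19/20.
  reduce S modulo (f_1, f_2, f_3, g_4):
  remainder 19/20z - 19/20 ≠ 0; add g_5 = 19/20z - 19/20 to the basis.

The other S-polynomials (S(f_2,f_3), S(f_1,g_4), S(f_2,g_4), S(f_3,g_4), S(f_1,g_5), S(f_2,g_5), S(f_3,g_5), S(g_4,g_5)) all reduce to 0 modulo the current basis, so we have a Gröbner basis.
Inter-reduce: drop elements whose leading term is divisible by another's, tail-reduce, and make monic.

G = {x - 1, y - 1, z - 1}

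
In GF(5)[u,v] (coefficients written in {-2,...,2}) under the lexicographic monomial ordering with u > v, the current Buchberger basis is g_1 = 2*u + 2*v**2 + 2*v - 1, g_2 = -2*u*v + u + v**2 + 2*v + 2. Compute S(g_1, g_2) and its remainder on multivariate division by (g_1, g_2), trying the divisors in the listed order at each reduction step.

S(g_1, g_2) = -2*u + v**3 - v**2 - 2*v + 1; remainder on division = v**3 + v**2.

lcm(LM(g_1), LM(g_2)) = u*v.
S = (lcm/LT(g_1))·g_1 − (lcm/LT(g_2))·g_2 = -2*u + v**3 - v**2 - 2*v + 1.
Reduce S modulo (g_1, g_2) in that order:
  leading term u: subtract (-1)·g_1 from -2*u + v**3 - v**2 - 2*v + 1 → v**3 + v**2
  leading term v**3: no divisor's leading term divides it; move v**3 to the remainder.
  leading term v**2: no divisor's leading term divides it; move v**2 to the remainder.
The remainder v**3 + v**2 is nonzero, so it would be added as the next basis element.
An S-polynomial is built so that the two leading terms cancel; whether anything survives reduction is exactly the Gröbner-basis criterion.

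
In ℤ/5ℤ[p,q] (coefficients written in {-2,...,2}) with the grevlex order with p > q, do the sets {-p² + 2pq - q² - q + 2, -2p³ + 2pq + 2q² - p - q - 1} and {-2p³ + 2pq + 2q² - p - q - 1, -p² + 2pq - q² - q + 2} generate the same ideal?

Two ideals are equal iff their reduced Gröbner bases coincide (the reduced basis is unique for a fixed ordering).
Buchberger on the first generating set:
f_1 = -p² + 2pq - q² - q + 2, LT = p².
f_2 = -2p³ + 2pq + 2q² - p - q - 1, LT = p³.

S(f_1,f_2): lcm = p³. S = -2p²q + pq² + 2pq + q² + 2q + 2.
  reduce S modulo (f_1, f_2):
  remainder 2pq² + 2q³ + 2pq - 2q² - 2q + 2 ≠ 0; add g_3 = 2pq² + 2q³ + 2pq - 2q² - 2q + 2 to the basis.

S(f_1,g_3): lcm = p²q². S = 2pq³ + q⁴ - p²q + pq² + q³ + pq - 2q² - p.
  reduce S modulo (f_1, f_2, g_3):
  remainder -q⁴ + 2q³ - pq - 2q² - p - 2q - 2 ≠ 0; add g_4 = -q⁴ + 2q³ - pq - 2q² - p - 2q - 2 to the basis.

The other S-polynomials (S(f_2,g_3), S(f_1,g_4), S(f_2,g_4), S(g_3,g_4)) all reduce to 0 modulo the current basis, so we have a Gröbner basis.
Inter-reduce: drop elements whose leading term is divisible by another's, tail-reduce, and make monic.
Reduced Gröbner basis: {q⁴ - 2q³ + pq + 2q² + p + 2q + 2, pq² + q³ + pq - q² - q + 1, p² - 2pq + q² + q - 2}.

Buchberger on the second generating set:
h_1 = -2p³ + 2pq + 2q² - p - q - 1, LT = p³.
h_2 = -p² + 2pq - q² - q + 2, LT = p².

S(h_1,h_2): lcm = p³. S = 2p²q - pq² - 2pq - q² - 2q - 2.
  reduce S modulo (h_1, h_2):
  remainder -2pq² - 2q³ - 2pq + 2q² + 2q - 2 ≠ 0; add k_3 = -2pq² - 2q³ - 2pq + 2q² + 2q - 2 to the basis.

S(h_1,k_3): lcm = p³q². S = -p²q³ - p³q + p²q² - pq³ - q⁴ + p²q - 2pq² - 2q³ - p² - 2q².
  reduce S modulo (h_1, h_2, k_3):
  remainder -2q⁵ - q⁴ - 2q³ - q² - q + 2 ≠ 0; add k_4 = -2q⁵ - q⁴ - 2q³ - q² - q + 2 to the basis.

S(h_2,k_3): lcm = p²q². S = 2pq³ + q⁴ - p²q + pq² + q³ + pq - 2q² - p.
  reduce S modulo (h_1, h_2, k_3, k_4):
  remainder -q⁴ + 2q³ - pq - 2q² - p - 2q - 2 ≠ 0; add k_5 = -q⁴ + 2q³ - pq - 2q² - p - 2q - 2 to the basis.

The other S-polynomials (S(h_1,k_4), S(h_2,k_4), S(k_3,k_4), S(h_1,k_5), S(h_2,k_5), S(k_3,k_5), S(k_4,k_5)) all reduce to 0 modulo the current basis, so we have a Gröbner basis.
Inter-reduce: drop elements whose leading term is divisible by another's, tail-reduce, and make monic.
Reduced Gröbner basis: {q⁴ - 2q³ + pq + 2q² + p + 2q + 2, pq² + q³ + pq - q² - q + 1, p² - 2pq + q² + q - 2}.

These coincide, so the ideals are equal.

Yes, the ideals are equal.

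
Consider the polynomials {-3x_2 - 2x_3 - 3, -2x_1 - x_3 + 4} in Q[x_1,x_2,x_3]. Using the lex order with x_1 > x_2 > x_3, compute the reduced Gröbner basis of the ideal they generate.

f_1 = -3x_2 - 2x_3 - 3, LT = x_2.
f_2 = -2x_1 - x_3 + 4, LT = x_1.

The S-polynomials (S(f_1,f_2)) all reduce to 0 modulo the current basis, so we have a Gröbner basis.

G = {x_1 + \tfrac{1}{2}x_3 - 2, x_2 + \tfrac{2}{3}x_3 + 1}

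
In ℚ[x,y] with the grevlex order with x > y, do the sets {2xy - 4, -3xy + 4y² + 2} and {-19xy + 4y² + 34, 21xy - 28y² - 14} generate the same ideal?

Yes, the ideals are equal.

For a fixed monomial order, each ideal has a unique reduced Gröbner basis; comparing bases decides equality.
Buchberger on the first generating set:
f_1 = 2xy - 4, LT = xy.
f_2 = -3xy + 4y² + 2, LT = xy.

S(f_1,f_2): lcm = xy. S = 4/3y² - 4/3.
  leading term y²: no divisor's leading term divides it; move 4/3y² to the remainder.
  leading term 1: no divisor's leading term divides it; move -4/3 to the remainder.
  remainder 4/3y² - 4/3 ≠ 0; add g_3 = 4/3y² - 4/3 to the basis.

S(f_1,g_3): lcm = xy². S = x - 2y.
  leading term x: no divisor's leading term divides it; move x to the remainder.
  leading term y: no divisor's leading term divides it; move -2y to the remainder.
  remainder x - 2y ≠ 0; add g_4 = x - 2y to the basis.

The other S-polynomials (S(f_2,g_3), S(f_1,g_4), S(f_2,g_4), S(g_3,g_4)) all reduce to 0 modulo the current basis, so we have a Gröbner basis.
Inter-reduce: drop elements whose leading term is divisible by another's, tail-reduce, and make monic.
Reduced Gröbner basis: {y² - 1, x - 2y}.

Buchberger on the second generating set:
h_1 = -19xy + 4y² + 34, LT = xy.
h_2 = 21xy - 28y² - 14, LT = xy.

S(h_1,h_2): lcm = xy. S = 64/57y² - 64/57.
  leading term y²: no divisor's leading term divides it; move 64/57y² to the remainder.
  leading term 1: no divisor's leading term divides it; move -64/57 to the remainder.
  remainder 64/57y² - 64/57 ≠ 0; add k_3 = 64/57y² - 64/57 to the basis.

S(h_1,k_3): lcm = xy². S = -4/19y³ + x - 34/19y.
  leading term y³: subtract (-3/16y)·k_3 from -4/19y³ + x - 34/19y → x - 2y
  leading term x: no divisor's leading term divides it; move x to the remainder.
  leading term y: no divisor's leading term divides it; move -2y to the remainder.
  remainder x - 2y ≠ 0; add k_4 = x - 2y to the basis.

The other S-polynomials (S(h_2,k_3), S(h_1,k_4), S(h_2,k_4), S(k_3,k_4)) all reduce to 0 modulo the current basis, so we have a Gröbner basis.
Inter-reduce: drop elements whose leading term is divisible by another's, tail-reduce, and make monic.
Reduced Gröbner basis: {y² - 1, x - 2y}.

The two bases agree; hence the ideals are identical.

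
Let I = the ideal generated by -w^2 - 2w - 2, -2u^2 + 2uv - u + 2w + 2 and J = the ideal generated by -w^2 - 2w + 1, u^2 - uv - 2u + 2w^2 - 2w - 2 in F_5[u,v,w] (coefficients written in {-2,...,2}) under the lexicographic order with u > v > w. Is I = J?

No, the ideals differ.

Since reduced Gröbner bases are canonical representatives of ideals under a given ordering, it suffices to compute and compare them.
Buchberger on the first generating set:
f_1 = -w^2 - 2w - 2, LT = w^2.
f_2 = -2u^2 + 2uv - u + 2w + 2, LT = u^2.

S(f_1,f_2): leading monomials are coprime, so the S-polynomial reduces to 0 (Buchberger's first criterion).
Every S-polynomial of the final basis reduces to 0, so we have a Gröbner basis.
Inter-reduce: drop elements whose leading term is divisible by another's, tail-reduce, and make monic.
Reduced Gröbner basis: {u^2 - uv - 2u - w - 1, w^2 + 2w + 2}.

Buchberger on the second generating set:
h_1 = -w^2 - 2w + 1, LT = w^2.
h_2 = u^2 - uv - 2u + 2w^2 - 2w - 2, LT = u^2.

S(h_1,h_2): leading monomials are coprime, so the S-polynomial reduces to 0 (Buchberger's first criterion).
Every S-polynomial of the final basis reduces to 0, so we have a Gröbner basis.
Inter-reduce: drop elements whose leading term is divisible by another's, tail-reduce, and make monic.
Reduced Gröbner basis: {u^2 - uv - 2u - w, w^2 + 2w - 1}.

These differ, so the ideals are not equal.
The choice of monomial ordering does not affect the verdict — as long as both bases are computed under the same ordering, their equality decides ideal equality.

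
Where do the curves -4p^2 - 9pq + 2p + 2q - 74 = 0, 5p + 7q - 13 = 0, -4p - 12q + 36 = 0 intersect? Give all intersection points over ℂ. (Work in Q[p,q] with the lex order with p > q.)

Compute a lex Gröbner basis by Buchberger's algorithm.
f_1 = -4p^2 - 9pq + 2p + 2q - 74, LT = p^2.
f_2 = 5p + 7q - 13, LT = p.
f_3 = -4p - 12q + 36, LT = p.

S(f_1,f_2): lcm = p^2. S = 17/20pq + 21/10p - 1/2q + 37/2.
  leading term pq: subtract (17/100q)·f_2 from 17/20pq + 21/10p - 1/2q + 37/2 → 21/10p - 119/100q^2 + 171/100q + 37/2
  leading term p: subtract (21/50)·f_2 from 21/10p - 119/100q^2 + 171/100q + 37/2 → -119/100q^2 - 123/100q + 599/25
  leading term q^2: no divisor's leading term divides it; move -119/100q^2 to the remainder.
  leading term q: no divisor's leading term divides it; move -123/100q to the remainder.
  leading term 1: no divisor's leading term divides it; move 599/25 to the remainder.
  remainder -119/100q^2 - 123/100q + 599/25 ≠ 0; add h_4 = -119/100q^2 - 123/100q + 599/25 to the basis.

S(f_1,f_3): lcm = p^2. S = -3/4pq + 17/2p - 1/2q + 37/2.
  leading term pq: subtract (-3/20q)·f_2 from -3/4pq + 17/2p - 1/2q + 37/2 → 17/2p + 21/20q^2 - 49/20q + 37/2
  leading term p: subtract (17/10)·f_2 from 17/2p + 21/20q^2 - 49/20q + 37/2 → 21/20q^2 - 287/20q + 203/5
  leading term q^2: subtract (-15/17)·h_4 from 21/20q^2 - 287/20q + 203/5 → -1312/85q + 5248/85
  leading term q: no divisor's leading term divides it; move -1312/85q to the remainder.
  leading term 1: no divisor's leading term divides it; move 5248/85 to the remainder.
  remainder -1312/85q + 5248/85 ≠ 0; add h_5 = -1312/85q + 5248/85 to the basis.

The other S-polynomials (S(f_2,f_3), S(f_1,h_4), S(f_2,h_4), S(f_3,h_4), S(f_1,h_5), S(f_2,h_5), S(f_3,h_5), S(h_4,h_5)) all reduce to 0 modulo the current basis, so we have a Gröbner basis.
Inter-reduce: drop elements whose leading term is divisible by another's, tail-reduce, and make monic.
Reduced Gröbner basis: {p + 3, q - 4}.

Elimination: the polynomial q - 4 lies in the elimination ideal for q, so q ∈ {4}. For each such q, the remaining basis elements (now univariate) give the rest of the solution.
  q = 4: the earlier basis element becomes p + 3 = 0, giving p = -3 — point (-3, 4).
Zero-dimensionality of the ideal guarantees finitely many solutions over ℂ.

{(-3, 4)}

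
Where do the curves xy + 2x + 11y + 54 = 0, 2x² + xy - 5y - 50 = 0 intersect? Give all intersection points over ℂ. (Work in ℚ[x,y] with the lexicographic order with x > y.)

Compute a lex Gröbner basis by Buchberger's algorithm.
f_1 = xy + 2x + 11y + 54, LT = xy.
f_2 = 2x² + xy - 5y - 50, LT = x².

S(f_1,f_2): lcm = x²y. S = 2x² - ½xy² + 11xy + 54x + 5/2y² + 25y.
  reduce S modulo (f_1, f_2):
  remainder 32x + 8y² - 64y - 544 ≠ 0; add h_3 = 32x + 8y² - 64y - 544 to the basis.

S(f_1,h_3): lcm = xy. S = 2x - ¼y³ + 2y² + 28y + 54.
  reduce S modulo (f_1, f_2, h_3):
  remainder -¼y³ + 3/2y² + 32y + 88 ≠ 0; add h_4 = -¼y³ + 3/2y² + 32y + 88 to the basis.

The other S-polynomials (S(f_2,h_3), S(f_1,h_4), S(f_2,h_4), S(h_3,h_4)) all reduce to 0 modulo the current basis, so we have a Gröbner basis.
Inter-reduce: drop elements whose leading term is divisible by another's, tail-reduce, and make monic.
Reduced Gröbner basis: {x + ¼y² - 2y - 17, y³ - 6y² - 128y - 352}.

The lex basis is triangular: the last element involves only y. Solving y³ - 6y² - 128y - 352 = 0 gives y ∈ {-4, 5 + sqrt(113), 5 - sqrt(113)}; substituting each value into the earlier elements determines the remaining variables.
  y = -4: the earlier basis element becomes x - 5 = 0, giving x = 5 — point (5, -4).
  y = 5 + sqrt(113): the earlier basis element becomes x + sqrt(113)/2 + 15/2 = 0, giving x = -15/2 - sqrt(113)/2 — point (-15/2 - sqrt(113)/2, 5 + sqrt(113)).
  y = 5 - sqrt(113): the earlier basis element becomes x - sqrt(113)/2 + 15/2 = 0, giving x = -15/2 + sqrt(113)/2 — point (-15/2 + sqrt(113)/2, 5 - sqrt(113)).

{(5, -4), (-15/2 - sqrt(113)/2, 5 + sqrt(113)), (-15/2 + sqrt(113)/2, 5 - sqrt(113))}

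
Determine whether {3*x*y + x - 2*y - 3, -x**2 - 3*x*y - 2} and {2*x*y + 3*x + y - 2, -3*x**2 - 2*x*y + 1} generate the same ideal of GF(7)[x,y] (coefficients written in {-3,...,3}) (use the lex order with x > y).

Yes, the ideals are equal.

Equality of ideals is decidable: compute both reduced Gröbner bases (unique for the ordering) and check whether they agree.
Buchberger on the first generating set:
f_1 = 3*x*y + x - 2*y - 3, LT = x*y.
f_2 = -x**2 - 3*x*y - 2, LT = x**2.

S(f_1,f_2): lcm = x**2*y. S = -2*x**2 - 3*x*y**2 - 3*x*y - x - 2*y.
  reduce S modulo (f_1, f_2):
  remainder -2*y**2 + 1 ≠ 0; add g_3 = -2*y**2 + 1 to the basis.

The other S-polynomials (S(f_1,g_3), S(f_2,g_3)) all reduce to 0 modulo the current basis, so we have a Gröbner basis.
Inter-reduce: drop elements whose leading term is divisible by another's, tail-reduce, and make monic.
Reduced Gröbner basis: {x**2 - x + 2*y - 2, x*y - 2*x - 3*y - 1, y**2 + 3}.

Buchberger on the second generating set:
h_1 = 2*x*y + 3*x + y - 2, LT = x*y.
h_2 = -3*x**2 - 2*x*y + 1, LT = x**2.

S(h_1,h_2): lcm = x**2*y. S = -2*x**2 - 3*x*y**2 - 3*x*y - x - 2*y.
  reduce S modulo (h_1, h_2):
  remainder -2*y**2 + 1 ≠ 0; add k_3 = -2*y**2 + 1 to the basis.

The other S-polynomials (S(h_1,k_3), S(h_2,k_3)) all reduce to 0 modulo the current basis, so we have a Gröbner basis.
Inter-reduce: drop elements whose leading term is divisible by another's, tail-reduce, and make monic.
Reduced Gröbner basis: {x**2 - x + 2*y - 2, x*y - 2*x - 3*y - 1, y**2 + 3}.

The two bases agree; hence the ideals are identical.
The choice of monomial ordering does not affect the verdict — as long as both bases are computed under the same ordering, their equality decides ideal equality.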